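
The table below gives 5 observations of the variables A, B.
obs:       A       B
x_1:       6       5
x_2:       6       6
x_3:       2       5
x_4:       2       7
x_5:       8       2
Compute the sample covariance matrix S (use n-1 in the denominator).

Step 1 — column means:
  mean(A) = (6 + 6 + 2 + 2 + 8) / 5 = 24/5 = 4.8
  mean(B) = (5 + 6 + 5 + 7 + 2) / 5 = 25/5 = 5

Step 2 — sample covariance S[i,j] = (1/(n-1)) · Σ_k (x_{k,i} - mean_i) · (x_{k,j} - mean_j), with n-1 = 4.
  S[A,A] = ((1.2)·(1.2) + (1.2)·(1.2) + (-2.8)·(-2.8) + (-2.8)·(-2.8) + (3.2)·(3.2)) / 4 = 28.8/4 = 7.2
  S[A,B] = ((1.2)·(0) + (1.2)·(1) + (-2.8)·(0) + (-2.8)·(2) + (3.2)·(-3)) / 4 = -14/4 = -3.5
  S[B,B] = ((0)·(0) + (1)·(1) + (0)·(0) + (2)·(2) + (-3)·(-3)) / 4 = 14/4 = 3.5

S is symmetric (S[j,i] = S[i,j]). Assembling:

S = [[7.2, -3.5],
 [-3.5, 3.5]]


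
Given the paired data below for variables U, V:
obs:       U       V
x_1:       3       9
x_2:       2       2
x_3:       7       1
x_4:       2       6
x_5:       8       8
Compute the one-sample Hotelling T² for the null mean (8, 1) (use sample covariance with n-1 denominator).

Step 1 — sample mean vector:
  mean(U) = (3 + 2 + 7 + 2 + 8) / 5 = 22/5 = 4.4
  mean(V) = (9 + 2 + 1 + 6 + 8) / 5 = 26/5 = 5.2
  x̄ = (4.4, 5.2),  deviation x̄ - mu_0 = (4.4, 5.2) - (8, 1) = (-3.6, 4.2).

Step 2 — sample covariance matrix, S[i,j] = (1/(n-1)) · Σ_k (x_{k,i} - mean_i) · (x_{k,j} - mean_j), divisor n-1 = 4:
  S[U,U] = ((-1.4)·(-1.4) + (-2.4)·(-2.4) + (2.6)·(2.6) + (-2.4)·(-2.4) + (3.6)·(3.6)) / 4 = 33.2/4 = 8.3
  S[U,V] = ((-1.4)·(3.8) + (-2.4)·(-3.2) + (2.6)·(-4.2) + (-2.4)·(0.8) + (3.6)·(2.8)) / 4 = -0.4/4 = -0.1
  S[V,V] = ((3.8)·(3.8) + (-3.2)·(-3.2) + (-4.2)·(-4.2) + (0.8)·(0.8) + (2.8)·(2.8)) / 4 = 50.8/4 = 12.7
  S = [[8.3, -0.1],
 [-0.1, 12.7]].

Step 3 — invert S. det(S) = 8.3·12.7 - (-0.1)² = 105.4.
  S^{-1} = (1/det) · [[d, -b], [-b, a]] = [[0.1205, 0.0009],
 [0.0009, 0.0787]].

Step 4 — quadratic form (x̄ - mu_0)^T · S^{-1} · (x̄ - mu_0):
  S^{-1} · (x̄ - mu_0) = (-0.4298, 0.3273),
  (x̄ - mu_0)^T · [...] = (-3.6)·(-0.4298) + (4.2)·(0.3273) = 2.922.

Step 5 — scale by n: T² = 5 · 2.922 = 14.6101.

T² ≈ 14.6101


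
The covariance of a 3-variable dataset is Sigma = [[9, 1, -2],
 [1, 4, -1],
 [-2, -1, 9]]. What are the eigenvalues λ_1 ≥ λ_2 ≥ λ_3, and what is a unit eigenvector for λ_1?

Step 1 — characteristic polynomial p(λ) = det(λI - Sigma) = λ³ - tr·λ² + c_1·λ - det, where tr = trace, c_1 = sum of the principal 2×2 minors, det = det(Sigma):
  tr = 9 + 4 + 9 = 22,
  c_1 = (9·4 - (1)²) + (9·9 - (-2)²) + (4·9 - (-1)²) = 35 + 77 + 35 = 147,
  det = 9·(4·9 - (-1)²) - (1)·((1)·9 - (-1)·(-2)) + (-2)·((1)·(-1) - 4·(-2)) = 9·(35) - (1)·(7) + (-2)·(7) = 294.
  So p(λ) = λ³ - 22λ² + 147λ - 294.
Step 2 — look for an integer root (rational root theorem: any rational root is an integer divisor of 294). Testing λ = 7:
  p(7) = 343 - 1078 + 1029 - 294 = 0  ✓
  Dividing out (λ - 7): p(λ) = (λ - 7)(λ² - 15λ + 42).
Step 3 — remaining eigenvalues from the quadratic λ² - 15λ + 42 = 0:
  Δ = 15² - 4·42 = 225 - 168 = 57,  λ = (15 ± √57)/2 = (15 ± 7.5498)/2 ≈ 11.2749 or 3.7251.
  Sorted: λ_1 = 11.2749,  λ_2 = 7,  λ_3 = 3.7251  (check: sum = 22 = tr ✓).

Step 4 — unit eigenvector for λ_1 ≈ 11.2749: v spans the null space of (Sigma - λ_1 I), whose rows are
  r_1 = (-2.2749, 1, -2),  r_2 = (1, -7.2749, -1),  r_3 = (-2, -1, -2.2749).
  v is orthogonal to every row, so take v ∝ r_1 × r_2 = ((1)·(-1) - (-2)·(-7.2749), (-2)·(1) - (-2.2749)·(-1), (-2.2749)·(-7.2749) - (1)·(1)) ≈ (-15.5498, -4.2749, 15.5498).
  Rescale (multiply by -1 so the first nonzero entry is positive): u = (15.5498, 4.2749, -15.5498).
  ||u|| = √((15.5498)² + (4.2749)² + (-15.5498)²) = √(501.8696) ≈ 22.4024,  v_1 = u/||u|| ≈ (0.6941, 0.1908, -0.6941) (||v_1|| = 1).

λ_1 = 11.2749,  λ_2 = 7,  λ_3 = 3.7251;  v_1 ≈ (0.6941, 0.1908, -0.6941)


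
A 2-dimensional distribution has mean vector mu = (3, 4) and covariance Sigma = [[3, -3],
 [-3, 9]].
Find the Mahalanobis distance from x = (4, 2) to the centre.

Step 1 — centre the observation: (x - mu) = (1, -2).

Step 2 — invert Sigma. det(Sigma) = 3·9 - (-3)² = 18.
  Sigma^{-1} = (1/det) · [[d, -b], [-b, a]] = [[0.5, 0.1667],
 [0.1667, 0.1667]].

Step 3 — form the quadratic (x - mu)^T · Sigma^{-1} · (x - mu):
  Sigma^{-1} · (x - mu) = (0.1667, -0.1667).
  (x - mu)^T · [Sigma^{-1} · (x - mu)] = (1)·(0.1667) + (-2)·(-0.1667) = 0.5.

Step 4 — take square root: d = √(0.5) ≈ 0.7071.

d(x, mu) = √(0.5) ≈ 0.7071


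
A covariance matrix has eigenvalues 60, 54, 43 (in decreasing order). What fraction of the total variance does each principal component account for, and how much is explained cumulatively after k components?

Step 1 — total variance = trace(Sigma) = Σ λ_i = 60 + 54 + 43 = 157.

Step 2 — fraction explained by component i = λ_i / Σ λ:
  PC1: 60/157 = 0.3822
  PC2: 54/157 = 0.3439
  PC3: 43/157 = 0.2739

Step 3 — cumulative fraction after k components = (λ_1 + ... + λ_k) / Σ λ:
  k = 1: 60/157 = 0.3822
  k = 2: (60 + 54)/157 = 114/157 = 0.7261
  k = 3: (60 + 54 + 43)/157 = 157/157 = 1

Summary (fraction, with percent):

explained: PC1 0.3822 (38.22%), PC2 0.3439 (34.39%), PC3 0.2739 (27.39%);  cumulative: 0.3822, 0.7261, 1


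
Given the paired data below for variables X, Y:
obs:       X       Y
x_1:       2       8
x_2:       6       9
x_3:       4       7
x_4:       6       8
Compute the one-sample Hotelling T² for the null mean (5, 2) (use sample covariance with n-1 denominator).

Step 1 — sample mean vector:
  mean(X) = (2 + 6 + 4 + 6) / 4 = 18/4 = 4.5
  mean(Y) = (8 + 9 + 7 + 8) / 4 = 32/4 = 8
  x̄ = (4.5, 8),  deviation x̄ - mu_0 = (4.5, 8) - (5, 2) = (-0.5, 6).

Step 2 — sample covariance matrix, S[i,j] = (1/(n-1)) · Σ_k (x_{k,i} - mean_i) · (x_{k,j} - mean_j), divisor n-1 = 3:
  S[X,X] = ((-2.5)·(-2.5) + (1.5)·(1.5) + (-0.5)·(-0.5) + (1.5)·(1.5)) / 3 = 11/3 = 3.6667
  S[X,Y] = ((-2.5)·(0) + (1.5)·(1) + (-0.5)·(-1) + (1.5)·(0)) / 3 = 2/3 = 0.6667
  S[Y,Y] = ((0)·(0) + (1)·(1) + (-1)·(-1) + (0)·(0)) / 3 = 2/3 = 0.6667
  S = [[3.6667, 0.6667],
 [0.6667, 0.6667]].

Step 3 — invert S. det(S) = 3.6667·0.6667 - (0.6667)² = 2.
  S^{-1} = (1/det) · [[d, -b], [-b, a]] = [[0.3333, -0.3333],
 [-0.3333, 1.8333]].

Step 4 — quadratic form (x̄ - mu_0)^T · S^{-1} · (x̄ - mu_0):
  S^{-1} · (x̄ - mu_0) = (-2.1667, 11.1667),
  (x̄ - mu_0)^T · [...] = (-0.5)·(-2.1667) + (6)·(11.1667) = 68.0833.

Step 5 — scale by n: T² = 4 · 68.0833 = 272.3333.

T² ≈ 272.3333


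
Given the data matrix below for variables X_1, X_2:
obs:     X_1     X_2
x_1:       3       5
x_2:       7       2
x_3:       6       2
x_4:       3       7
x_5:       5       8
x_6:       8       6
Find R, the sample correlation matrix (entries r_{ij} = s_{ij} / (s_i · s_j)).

Step 1 — column means:
  mean(X_1) = (3 + 7 + 6 + 3 + 5 + 8) / 6 = 32/6 = 5.3333
  mean(X_2) = (5 + 2 + 2 + 7 + 8 + 6) / 6 = 30/6 = 5

Step 2 — sample variances and covariances s[i,j] = (1/(n-1)) · Σ_k (x_{k,i} - mean_i) · (x_{k,j} - mean_j), with n-1 = 5:
  s[X_1,X_1] = ((-2.3333)·(-2.3333) + (1.6667)·(1.6667) + (0.6667)·(0.6667) + (-2.3333)·(-2.3333) + (-0.3333)·(-0.3333) + (2.6667)·(2.6667)) / 5 = 21.3333/5 = 4.2667
  s[X_1,X_2] = ((-2.3333)·(0) + (1.6667)·(-3) + (0.6667)·(-3) + (-2.3333)·(2) + (-0.3333)·(3) + (2.6667)·(1)) / 5 = -10/5 = -2
  s[X_2,X_2] = ((0)·(0) + (-3)·(-3) + (-3)·(-3) + (2)·(2) + (3)·(3) + (1)·(1)) / 5 = 32/5 = 6.4
  Sample standard deviations s_i = √(s[i,i]):
  s(X_1) = √(4.2667) = 2.0656
  s(X_2) = √(6.4) = 2.5298

Step 3 — r_{ij} = s_{ij} / (s_i · s_j):
  r[X_1,X_1] = 1 (diagonal).
  r[X_1,X_2] = -2 / (2.0656 · 2.5298) = -2 / 5.2256 = -0.3827
  r[X_2,X_2] = 1 (diagonal).

R is symmetric with unit diagonal. Assembling:

R = [[1, -0.3827],
 [-0.3827, 1]]


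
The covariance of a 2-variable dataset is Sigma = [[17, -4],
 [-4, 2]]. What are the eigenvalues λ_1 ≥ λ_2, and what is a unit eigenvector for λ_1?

Step 1 — characteristic polynomial of 2×2 Sigma:
  det(Sigma - λI) = λ² - trace · λ + det = 0.
  trace = 17 + 2 = 19, det = 17·2 - (-4)² = 18.
Step 2 — discriminant:
  Δ = trace² - 4·det = 361 - 72 = 289.
Step 3 — eigenvalues:
  λ = (trace ± √Δ)/2 = (19 ± 17)/2,
  λ_1 = 18,  λ_2 = 1.

Step 4 — unit eigenvector for λ_1: solve (Sigma - λ_1 I)v = 0. First row:
  (17 - 18)·v_x + (-4)·v_y = 0, i.e. (-1)·v_x + (-4)·v_y = 0,
  so v ∝ (b, λ_1 - a) = (-4, 1); multiply by -1 so the first entry is positive: u = (4, -1).
  ||u|| = √((4)² + (-1)²) = √(17) ≈ 4.1231,
  v_1 = u/||u|| ≈ (0.9701, -0.2425) (||v_1|| = 1).

λ_1 = 18,  λ_2 = 1;  v_1 ≈ (0.9701, -0.2425)


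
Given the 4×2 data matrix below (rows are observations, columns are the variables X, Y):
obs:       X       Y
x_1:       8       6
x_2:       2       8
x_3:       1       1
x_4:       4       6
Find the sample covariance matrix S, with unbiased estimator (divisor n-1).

Step 1 — column means:
  mean(X) = (8 + 2 + 1 + 4) / 4 = 15/4 = 3.75
  mean(Y) = (6 + 8 + 1 + 6) / 4 = 21/4 = 5.25

Step 2 — sample covariance S[i,j] = (1/(n-1)) · Σ_k (x_{k,i} - mean_i) · (x_{k,j} - mean_j), with n-1 = 3.
  S[X,X] = ((4.25)·(4.25) + (-1.75)·(-1.75) + (-2.75)·(-2.75) + (0.25)·(0.25)) / 3 = 28.75/3 = 9.5833
  S[X,Y] = ((4.25)·(0.75) + (-1.75)·(2.75) + (-2.75)·(-4.25) + (0.25)·(0.75)) / 3 = 10.25/3 = 3.4167
  S[Y,Y] = ((0.75)·(0.75) + (2.75)·(2.75) + (-4.25)·(-4.25) + (0.75)·(0.75)) / 3 = 26.75/3 = 8.9167

S is symmetric (S[j,i] = S[i,j]). Assembling:

S = [[9.5833, 3.4167],
 [3.4167, 8.9167]]


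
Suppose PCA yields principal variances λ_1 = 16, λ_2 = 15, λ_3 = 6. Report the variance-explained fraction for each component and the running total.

Step 1 — total variance = trace(Sigma) = Σ λ_i = 16 + 15 + 6 = 37.

Step 2 — fraction explained by component i = λ_i / Σ λ:
  PC1: 16/37 = 0.4324
  PC2: 15/37 = 0.4054
  PC3: 6/37 = 0.1622

Step 3 — cumulative fraction after k components = (λ_1 + ... + λ_k) / Σ λ:
  k = 1: 16/37 = 0.4324
  k = 2: (16 + 15)/37 = 31/37 = 0.8378
  k = 3: (16 + 15 + 6)/37 = 37/37 = 1

Summary (fraction, with percent):

explained: PC1 0.4324 (43.24%), PC2 0.4054 (40.54%), PC3 0.1622 (16.22%);  cumulative: 0.4324, 0.8378, 1


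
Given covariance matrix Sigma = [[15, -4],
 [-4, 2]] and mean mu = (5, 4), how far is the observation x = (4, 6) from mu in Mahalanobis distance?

Step 1 — centre the observation: (x - mu) = (-1, 2).

Step 2 — invert Sigma. det(Sigma) = 15·2 - (-4)² = 14.
  Sigma^{-1} = (1/det) · [[d, -b], [-b, a]] = [[0.1429, 0.2857],
 [0.2857, 1.0714]].

Step 3 — form the quadratic (x - mu)^T · Sigma^{-1} · (x - mu):
  Sigma^{-1} · (x - mu) = (0.4286, 1.8571).
  (x - mu)^T · [Sigma^{-1} · (x - mu)] = (-1)·(0.4286) + (2)·(1.8571) = 3.2857.

Step 4 — take square root: d = √(3.2857) ≈ 1.8127.

d(x, mu) = √(3.2857) ≈ 1.8127


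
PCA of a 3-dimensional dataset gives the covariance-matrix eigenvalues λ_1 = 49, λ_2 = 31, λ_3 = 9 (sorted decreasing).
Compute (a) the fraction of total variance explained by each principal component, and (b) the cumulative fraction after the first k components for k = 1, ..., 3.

Step 1 — total variance = trace(Sigma) = Σ λ_i = 49 + 31 + 9 = 89.

Step 2 — fraction explained by component i = λ_i / Σ λ:
  PC1: 49/89 = 0.5506
  PC2: 31/89 = 0.3483
  PC3: 9/89 = 0.1011

Step 3 — cumulative fraction after k components = (λ_1 + ... + λ_k) / Σ λ:
  k = 1: 49/89 = 0.5506
  k = 2: (49 + 31)/89 = 80/89 = 0.8989
  k = 3: (49 + 31 + 9)/89 = 89/89 = 1

Summary (fraction, with percent):

explained: PC1 0.5506 (55.06%), PC2 0.3483 (34.83%), PC3 0.1011 (10.11%);  cumulative: 0.5506, 0.8989, 1


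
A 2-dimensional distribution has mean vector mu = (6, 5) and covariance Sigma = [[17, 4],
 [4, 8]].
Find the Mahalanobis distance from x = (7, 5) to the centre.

Step 1 — centre the observation: (x - mu) = (1, 0).

Step 2 — invert Sigma. det(Sigma) = 17·8 - (4)² = 120.
  Sigma^{-1} = (1/det) · [[d, -b], [-b, a]] = [[0.0667, -0.0333],
 [-0.0333, 0.1417]].

Step 3 — form the quadratic (x - mu)^T · Sigma^{-1} · (x - mu):
  Sigma^{-1} · (x - mu) = (0.0667, -0.0333).
  (x - mu)^T · [Sigma^{-1} · (x - mu)] = (1)·(0.0667) + (0)·(-0.0333) = 0.0667.

Step 4 — take square root: d = √(0.0667) ≈ 0.2582.

d(x, mu) = √(0.0667) ≈ 0.2582


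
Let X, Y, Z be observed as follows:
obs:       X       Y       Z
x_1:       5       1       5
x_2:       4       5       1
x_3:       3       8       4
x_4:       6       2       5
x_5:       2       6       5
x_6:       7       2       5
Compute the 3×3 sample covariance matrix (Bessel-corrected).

Step 1 — column means:
  mean(X) = (5 + 4 + 3 + 6 + 2 + 7) / 6 = 27/6 = 4.5
  mean(Y) = (1 + 5 + 8 + 2 + 6 + 2) / 6 = 24/6 = 4
  mean(Z) = (5 + 1 + 4 + 5 + 5 + 5) / 6 = 25/6 = 4.1667

Step 2 — sample covariance S[i,j] = (1/(n-1)) · Σ_k (x_{k,i} - mean_i) · (x_{k,j} - mean_j), with n-1 = 5.
  S[X,X] = ((0.5)·(0.5) + (-0.5)·(-0.5) + (-1.5)·(-1.5) + (1.5)·(1.5) + (-2.5)·(-2.5) + (2.5)·(2.5)) / 5 = 17.5/5 = 3.5
  S[X,Y] = ((0.5)·(-3) + (-0.5)·(1) + (-1.5)·(4) + (1.5)·(-2) + (-2.5)·(2) + (2.5)·(-2)) / 5 = -21/5 = -4.2
  S[X,Z] = ((0.5)·(0.8333) + (-0.5)·(-3.1667) + (-1.5)·(-0.1667) + (1.5)·(0.8333) + (-2.5)·(0.8333) + (2.5)·(0.8333)) / 5 = 3.5/5 = 0.7
  S[Y,Y] = ((-3)·(-3) + (1)·(1) + (4)·(4) + (-2)·(-2) + (2)·(2) + (-2)·(-2)) / 5 = 38/5 = 7.6
  S[Y,Z] = ((-3)·(0.8333) + (1)·(-3.1667) + (4)·(-0.1667) + (-2)·(0.8333) + (2)·(0.8333) + (-2)·(0.8333)) / 5 = -8/5 = -1.6
  S[Z,Z] = ((0.8333)·(0.8333) + (-3.1667)·(-3.1667) + (-0.1667)·(-0.1667) + (0.8333)·(0.8333) + (0.8333)·(0.8333) + (0.8333)·(0.8333)) / 5 = 12.8333/5 = 2.5667

S is symmetric (S[j,i] = S[i,j]). Assembling:

S = [[3.5, -4.2, 0.7],
 [-4.2, 7.6, -1.6],
 [0.7, -1.6, 2.5667]]


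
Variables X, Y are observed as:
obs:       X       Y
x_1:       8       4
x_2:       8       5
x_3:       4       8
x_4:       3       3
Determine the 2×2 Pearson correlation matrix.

Step 1 — column means:
  mean(X) = (8 + 8 + 4 + 3) / 4 = 23/4 = 5.75
  mean(Y) = (4 + 5 + 8 + 3) / 4 = 20/4 = 5

Step 2 — sample variances and covariances s[i,j] = (1/(n-1)) · Σ_k (x_{k,i} - mean_i) · (x_{k,j} - mean_j), with n-1 = 3:
  s[X,X] = ((2.25)·(2.25) + (2.25)·(2.25) + (-1.75)·(-1.75) + (-2.75)·(-2.75)) / 3 = 20.75/3 = 6.9167
  s[X,Y] = ((2.25)·(-1) + (2.25)·(0) + (-1.75)·(3) + (-2.75)·(-2)) / 3 = -2/3 = -0.6667
  s[Y,Y] = ((-1)·(-1) + (0)·(0) + (3)·(3) + (-2)·(-2)) / 3 = 14/3 = 4.6667
  Sample standard deviations s_i = √(s[i,i]):
  s(X) = √(6.9167) = 2.63
  s(Y) = √(4.6667) = 2.1602

Step 3 — r_{ij} = s_{ij} / (s_i · s_j):
  r[X,X] = 1 (diagonal).
  r[X,Y] = -0.6667 / (2.63 · 2.1602) = -0.6667 / 5.6814 = -0.1173
  r[Y,Y] = 1 (diagonal).

R is symmetric with unit diagonal. Assembling:

R = [[1, -0.1173],
 [-0.1173, 1]]


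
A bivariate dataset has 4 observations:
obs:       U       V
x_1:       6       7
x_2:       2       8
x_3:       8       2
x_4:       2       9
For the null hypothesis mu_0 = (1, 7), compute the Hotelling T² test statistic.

Step 1 — sample mean vector:
  mean(U) = (6 + 2 + 8 + 2) / 4 = 18/4 = 4.5
  mean(V) = (7 + 8 + 2 + 9) / 4 = 26/4 = 6.5
  x̄ = (4.5, 6.5),  deviation x̄ - mu_0 = (4.5, 6.5) - (1, 7) = (3.5, -0.5).

Step 2 — sample covariance matrix, S[i,j] = (1/(n-1)) · Σ_k (x_{k,i} - mean_i) · (x_{k,j} - mean_j), divisor n-1 = 3:
  S[U,U] = ((1.5)·(1.5) + (-2.5)·(-2.5) + (3.5)·(3.5) + (-2.5)·(-2.5)) / 3 = 27/3 = 9
  S[U,V] = ((1.5)·(0.5) + (-2.5)·(1.5) + (3.5)·(-4.5) + (-2.5)·(2.5)) / 3 = -25/3 = -8.3333
  S[V,V] = ((0.5)·(0.5) + (1.5)·(1.5) + (-4.5)·(-4.5) + (2.5)·(2.5)) / 3 = 29/3 = 9.6667
  S = [[9, -8.3333],
 [-8.3333, 9.6667]].

Step 3 — invert S. det(S) = 9·9.6667 - (-8.3333)² = 17.5556.
  S^{-1} = (1/det) · [[d, -b], [-b, a]] = [[0.5506, 0.4747],
 [0.4747, 0.5127]].

Step 4 — quadratic form (x̄ - mu_0)^T · S^{-1} · (x̄ - mu_0):
  S^{-1} · (x̄ - mu_0) = (1.6899, 1.4051),
  (x̄ - mu_0)^T · [...] = (3.5)·(1.6899) + (-0.5)·(1.4051) = 5.212.

Step 5 — scale by n: T² = 4 · 5.212 = 20.8481.

T² ≈ 20.8481


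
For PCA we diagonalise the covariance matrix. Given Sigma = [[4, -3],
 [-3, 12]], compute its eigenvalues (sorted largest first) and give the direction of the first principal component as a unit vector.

Step 1 — characteristic polynomial of 2×2 Sigma:
  det(Sigma - λI) = λ² - trace · λ + det = 0.
  trace = 4 + 12 = 16, det = 4·12 - (-3)² = 39.
Step 2 — discriminant:
  Δ = trace² - 4·det = 256 - 156 = 100.
Step 3 — eigenvalues:
  λ = (trace ± √Δ)/2 = (16 ± 10)/2,
  λ_1 = 13,  λ_2 = 3.

Step 4 — unit eigenvector for λ_1: solve (Sigma - λ_1 I)v = 0. First row:
  (4 - 13)·v_x + (-3)·v_y = 0, i.e. (-9)·v_x + (-3)·v_y = 0,
  so v ∝ (b, λ_1 - a) = (-3, 9); multiply by -1 so the first entry is positive: u = (3, -9).
  ||u|| = √((3)² + (-9)²) = √(90) ≈ 9.4868,
  v_1 = u/||u|| ≈ (0.3162, -0.9487) (||v_1|| = 1).

λ_1 = 13,  λ_2 = 3;  v_1 ≈ (0.3162, -0.9487)


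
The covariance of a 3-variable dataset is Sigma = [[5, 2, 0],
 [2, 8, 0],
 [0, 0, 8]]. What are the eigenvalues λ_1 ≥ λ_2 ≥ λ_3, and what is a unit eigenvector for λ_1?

Step 1 — characteristic polynomial p(λ) = det(λI - Sigma) = λ³ - tr·λ² + c_1·λ - det, where tr = trace, c_1 = sum of the principal 2×2 minors, det = det(Sigma):
  tr = 5 + 8 + 8 = 21,
  c_1 = (5·8 - (2)²) + (5·8 - (0)²) + (8·8 - (0)²) = 36 + 40 + 64 = 140,
  det = 5·(8·8 - (0)²) - (2)·((2)·8 - (0)·(0)) + (0)·((2)·(0) - 8·(0)) = 5·(64) - (2)·(16) + (0)·(0) = 288.
  So p(λ) = λ³ - 21λ² + 140λ - 288.
Step 2 — look for an integer root (rational root theorem: any rational root is an integer divisor of 288). Testing λ = 4:
  p(4) = 64 - 336 + 560 - 288 = 0  ✓
  Dividing out (λ - 4): p(λ) = (λ - 4)(λ² - 17λ + 72).
Step 3 — remaining eigenvalues from the quadratic λ² - 17λ + 72 = 0:
  Δ = 17² - 4·72 = 289 - 288 = 1,  λ = (17 ± √1)/2 = (17 ± 1)/2 = 9 or 8.
  Sorted: λ_1 = 9,  λ_2 = 8,  λ_3 = 4  (check: sum = 21 = tr ✓).

Step 4 — unit eigenvector for λ_1 = 9: v spans the null space of (Sigma - λ_1 I), whose rows are
  r_1 = (-4, 2, 0),  r_2 = (2, -1, 0),  r_3 = (0, 0, -1).
  v is orthogonal to every row, so take v ∝ r_1 × r_3 = ((2)·(-1) - (0)·(0), (0)·(0) - (-4)·(-1), (-4)·(0) - (2)·(0)) = (-2, -4, 0).
  Rescale (divide by 2; multiply by -1 so the first nonzero entry is positive): u = (1, 2, 0).
  ||u|| = √((1)² + (2)² + (0)²) = √(5) ≈ 2.2361,  v_1 = u/||u|| ≈ (0.4472, 0.8944, 0) (||v_1|| = 1).

λ_1 = 9,  λ_2 = 8,  λ_3 = 4;  v_1 ≈ (0.4472, 0.8944, 0)


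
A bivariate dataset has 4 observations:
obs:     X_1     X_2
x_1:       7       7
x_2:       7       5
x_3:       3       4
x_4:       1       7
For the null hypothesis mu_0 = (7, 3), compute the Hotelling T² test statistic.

Step 1 — sample mean vector:
  mean(X_1) = (7 + 7 + 3 + 1) / 4 = 18/4 = 4.5
  mean(X_2) = (7 + 5 + 4 + 7) / 4 = 23/4 = 5.75
  x̄ = (4.5, 5.75),  deviation x̄ - mu_0 = (4.5, 5.75) - (7, 3) = (-2.5, 2.75).

Step 2 — sample covariance matrix, S[i,j] = (1/(n-1)) · Σ_k (x_{k,i} - mean_i) · (x_{k,j} - mean_j), divisor n-1 = 3:
  S[X_1,X_1] = ((2.5)·(2.5) + (2.5)·(2.5) + (-1.5)·(-1.5) + (-3.5)·(-3.5)) / 3 = 27/3 = 9
  S[X_1,X_2] = ((2.5)·(1.25) + (2.5)·(-0.75) + (-1.5)·(-1.75) + (-3.5)·(1.25)) / 3 = -0.5/3 = -0.1667
  S[X_2,X_2] = ((1.25)·(1.25) + (-0.75)·(-0.75) + (-1.75)·(-1.75) + (1.25)·(1.25)) / 3 = 6.75/3 = 2.25
  S = [[9, -0.1667],
 [-0.1667, 2.25]].

Step 3 — invert S. det(S) = 9·2.25 - (-0.1667)² = 20.2222.
  S^{-1} = (1/det) · [[d, -b], [-b, a]] = [[0.1113, 0.0082],
 [0.0082, 0.4451]].

Step 4 — quadratic form (x̄ - mu_0)^T · S^{-1} · (x̄ - mu_0):
  S^{-1} · (x̄ - mu_0) = (-0.2555, 1.2033),
  (x̄ - mu_0)^T · [...] = (-2.5)·(-0.2555) + (2.75)·(1.2033) = 3.9478.

Step 5 — scale by n: T² = 4 · 3.9478 = 15.7912.

T² ≈ 15.7912


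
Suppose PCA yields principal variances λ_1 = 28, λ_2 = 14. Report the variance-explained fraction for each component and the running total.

Step 1 — total variance = trace(Sigma) = Σ λ_i = 28 + 14 = 42.

Step 2 — fraction explained by component i = λ_i / Σ λ:
  PC1: 28/42 = 0.6667
  PC2: 14/42 = 0.3333

Step 3 — cumulative fraction after k components = (λ_1 + ... + λ_k) / Σ λ:
  k = 1: 28/42 = 0.6667
  k = 2: (28 + 14)/42 = 42/42 = 1

Summary (fraction, with percent):

explained: PC1 0.6667 (66.67%), PC2 0.3333 (33.33%);  cumulative: 0.6667, 1


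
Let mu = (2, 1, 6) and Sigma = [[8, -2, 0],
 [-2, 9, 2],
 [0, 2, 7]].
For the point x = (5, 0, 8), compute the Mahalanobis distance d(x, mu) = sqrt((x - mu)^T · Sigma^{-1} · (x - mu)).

Step 1 — centre the observation: (x - mu) = (3, -1, 2).

Step 2 — invert Sigma (cofactor / det for 3×3, or solve directly):
  Sigma^{-1} = [[0.1329, 0.0315, -0.009],
 [0.0315, 0.1261, -0.036],
 [-0.009, -0.036, 0.1532]].

Step 3 — form the quadratic (x - mu)^T · Sigma^{-1} · (x - mu):
  Sigma^{-1} · (x - mu) = (0.3491, -0.1036, 0.3153).
  (x - mu)^T · [Sigma^{-1} · (x - mu)] = (3)·(0.3491) + (-1)·(-0.1036) + (2)·(0.3153) = 1.7815.

Step 4 — take square root: d = √(1.7815) ≈ 1.3347.

d(x, mu) = √(1.7815) ≈ 1.3347


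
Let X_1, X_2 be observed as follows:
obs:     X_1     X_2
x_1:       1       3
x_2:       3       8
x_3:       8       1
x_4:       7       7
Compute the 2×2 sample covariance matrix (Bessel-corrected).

Step 1 — column means:
  mean(X_1) = (1 + 3 + 8 + 7) / 4 = 19/4 = 4.75
  mean(X_2) = (3 + 8 + 1 + 7) / 4 = 19/4 = 4.75

Step 2 — sample covariance S[i,j] = (1/(n-1)) · Σ_k (x_{k,i} - mean_i) · (x_{k,j} - mean_j), with n-1 = 3.
  S[X_1,X_1] = ((-3.75)·(-3.75) + (-1.75)·(-1.75) + (3.25)·(3.25) + (2.25)·(2.25)) / 3 = 32.75/3 = 10.9167
  S[X_1,X_2] = ((-3.75)·(-1.75) + (-1.75)·(3.25) + (3.25)·(-3.75) + (2.25)·(2.25)) / 3 = -6.25/3 = -2.0833
  S[X_2,X_2] = ((-1.75)·(-1.75) + (3.25)·(3.25) + (-3.75)·(-3.75) + (2.25)·(2.25)) / 3 = 32.75/3 = 10.9167

S is symmetric (S[j,i] = S[i,j]). Assembling:

S = [[10.9167, -2.0833],
 [-2.0833, 10.9167]]


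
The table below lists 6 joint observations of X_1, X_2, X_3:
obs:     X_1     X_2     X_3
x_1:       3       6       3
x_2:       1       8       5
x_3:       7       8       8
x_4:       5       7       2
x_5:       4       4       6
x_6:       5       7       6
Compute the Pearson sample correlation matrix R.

Step 1 — column means:
  mean(X_1) = (3 + 1 + 7 + 5 + 4 + 5) / 6 = 25/6 = 4.1667
  mean(X_2) = (6 + 8 + 8 + 7 + 4 + 7) / 6 = 40/6 = 6.6667
  mean(X_3) = (3 + 5 + 8 + 2 + 6 + 6) / 6 = 30/6 = 5

Step 2 — sample variances and covariances s[i,j] = (1/(n-1)) · Σ_k (x_{k,i} - mean_i) · (x_{k,j} - mean_j), with n-1 = 5:
  s[X_1,X_1] = ((-1.1667)·(-1.1667) + (-3.1667)·(-3.1667) + (2.8333)·(2.8333) + (0.8333)·(0.8333) + (-0.1667)·(-0.1667) + (0.8333)·(0.8333)) / 5 = 20.8333/5 = 4.1667
  s[X_1,X_2] = ((-1.1667)·(-0.6667) + (-3.1667)·(1.3333) + (2.8333)·(1.3333) + (0.8333)·(0.3333) + (-0.1667)·(-2.6667) + (0.8333)·(0.3333)) / 5 = 1.3333/5 = 0.2667
  s[X_1,X_3] = ((-1.1667)·(-2) + (-3.1667)·(0) + (2.8333)·(3) + (0.8333)·(-3) + (-0.1667)·(1) + (0.8333)·(1)) / 5 = 9/5 = 1.8
  s[X_2,X_2] = ((-0.6667)·(-0.6667) + (1.3333)·(1.3333) + (1.3333)·(1.3333) + (0.3333)·(0.3333) + (-2.6667)·(-2.6667) + (0.3333)·(0.3333)) / 5 = 11.3333/5 = 2.2667
  s[X_2,X_3] = ((-0.6667)·(-2) + (1.3333)·(0) + (1.3333)·(3) + (0.3333)·(-3) + (-2.6667)·(1) + (0.3333)·(1)) / 5 = 2/5 = 0.4
  s[X_3,X_3] = ((-2)·(-2) + (0)·(0) + (3)·(3) + (-3)·(-3) + (1)·(1) + (1)·(1)) / 5 = 24/5 = 4.8
  Sample standard deviations s_i = √(s[i,i]):
  s(X_1) = √(4.1667) = 2.0412
  s(X_2) = √(2.2667) = 1.5055
  s(X_3) = √(4.8) = 2.1909

Step 3 — r_{ij} = s_{ij} / (s_i · s_j):
  r[X_1,X_1] = 1 (diagonal).
  r[X_1,X_2] = 0.2667 / (2.0412 · 1.5055) = 0.2667 / 3.0732 = 0.0868
  r[X_1,X_3] = 1.8 / (2.0412 · 2.1909) = 1.8 / 4.4721 = 0.4025
  r[X_2,X_2] = 1 (diagonal).
  r[X_2,X_3] = 0.4 / (1.5055 · 2.1909) = 0.4 / 3.2985 = 0.1213
  r[X_3,X_3] = 1 (diagonal).

R is symmetric with unit diagonal. Assembling:

R = [[1, 0.0868, 0.4025],
 [0.0868, 1, 0.1213],
 [0.4025, 0.1213, 1]]


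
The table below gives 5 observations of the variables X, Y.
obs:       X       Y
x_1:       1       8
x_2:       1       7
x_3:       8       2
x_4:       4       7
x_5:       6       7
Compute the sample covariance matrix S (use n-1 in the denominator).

Step 1 — column means:
  mean(X) = (1 + 1 + 8 + 4 + 6) / 5 = 20/5 = 4
  mean(Y) = (8 + 7 + 2 + 7 + 7) / 5 = 31/5 = 6.2

Step 2 — sample covariance S[i,j] = (1/(n-1)) · Σ_k (x_{k,i} - mean_i) · (x_{k,j} - mean_j), with n-1 = 4.
  S[X,X] = ((-3)·(-3) + (-3)·(-3) + (4)·(4) + (0)·(0) + (2)·(2)) / 4 = 38/4 = 9.5
  S[X,Y] = ((-3)·(1.8) + (-3)·(0.8) + (4)·(-4.2) + (0)·(0.8) + (2)·(0.8)) / 4 = -23/4 = -5.75
  S[Y,Y] = ((1.8)·(1.8) + (0.8)·(0.8) + (-4.2)·(-4.2) + (0.8)·(0.8) + (0.8)·(0.8)) / 4 = 22.8/4 = 5.7

S is symmetric (S[j,i] = S[i,j]). Assembling:

S = [[9.5, -5.75],
 [-5.75, 5.7]]


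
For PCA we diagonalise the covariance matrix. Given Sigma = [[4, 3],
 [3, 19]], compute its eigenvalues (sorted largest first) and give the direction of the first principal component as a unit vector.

Step 1 — characteristic polynomial of 2×2 Sigma:
  det(Sigma - λI) = λ² - trace · λ + det = 0.
  trace = 4 + 19 = 23, det = 4·19 - (3)² = 67.
Step 2 — discriminant:
  Δ = trace² - 4·det = 529 - 268 = 261.
Step 3 — eigenvalues:
  λ = (trace ± √Δ)/2 = (23 ± 16.1555)/2,
  λ_1 = 19.5777,  λ_2 = 3.4223.

Step 4 — unit eigenvector for λ_1: solve (Sigma - λ_1 I)v = 0. First row:
  (4 - 19.5777)·v_x + (3)·v_y = 0, i.e. (-15.5777)·v_x + (3)·v_y = 0,
  so v ∝ (b, λ_1 - a) = (3, 15.5777) = u.
  ||u|| = √((3)² + (15.5777)²) = √(251.6662) ≈ 15.864,
  v_1 = u/||u|| ≈ (0.1891, 0.982) (||v_1|| = 1).

λ_1 = 19.5777,  λ_2 = 3.4223;  v_1 ≈ (0.1891, 0.982)


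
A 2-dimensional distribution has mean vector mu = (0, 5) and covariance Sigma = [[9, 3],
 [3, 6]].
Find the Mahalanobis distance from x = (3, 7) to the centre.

Step 1 — centre the observation: (x - mu) = (3, 2).

Step 2 — invert Sigma. det(Sigma) = 9·6 - (3)² = 45.
  Sigma^{-1} = (1/det) · [[d, -b], [-b, a]] = [[0.1333, -0.0667],
 [-0.0667, 0.2]].

Step 3 — form the quadratic (x - mu)^T · Sigma^{-1} · (x - mu):
  Sigma^{-1} · (x - mu) = (0.2667, 0.2).
  (x - mu)^T · [Sigma^{-1} · (x - mu)] = (3)·(0.2667) + (2)·(0.2) = 1.2.

Step 4 — take square root: d = √(1.2) ≈ 1.0954.

d(x, mu) = √(1.2) ≈ 1.0954


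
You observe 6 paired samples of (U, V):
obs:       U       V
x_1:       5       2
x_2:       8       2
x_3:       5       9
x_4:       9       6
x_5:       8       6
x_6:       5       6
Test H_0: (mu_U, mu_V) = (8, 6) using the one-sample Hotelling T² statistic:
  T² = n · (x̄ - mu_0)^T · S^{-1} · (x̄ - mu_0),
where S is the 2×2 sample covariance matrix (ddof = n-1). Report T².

Step 1 — sample mean vector:
  mean(U) = (5 + 8 + 5 + 9 + 8 + 5) / 6 = 40/6 = 6.6667
  mean(V) = (2 + 2 + 9 + 6 + 6 + 6) / 6 = 31/6 = 5.1667
  x̄ = (6.6667, 5.1667),  deviation x̄ - mu_0 = (6.6667, 5.1667) - (8, 6) = (-1.3333, -0.8333).

Step 2 — sample covariance matrix, S[i,j] = (1/(n-1)) · Σ_k (x_{k,i} - mean_i) · (x_{k,j} - mean_j), divisor n-1 = 5:
  S[U,U] = ((-1.6667)·(-1.6667) + (1.3333)·(1.3333) + (-1.6667)·(-1.6667) + (2.3333)·(2.3333) + (1.3333)·(1.3333) + (-1.6667)·(-1.6667)) / 5 = 17.3333/5 = 3.4667
  S[U,V] = ((-1.6667)·(-3.1667) + (1.3333)·(-3.1667) + (-1.6667)·(3.8333) + (2.3333)·(0.8333) + (1.3333)·(0.8333) + (-1.6667)·(0.8333)) / 5 = -3.6667/5 = -0.7333
  S[V,V] = ((-3.1667)·(-3.1667) + (-3.1667)·(-3.1667) + (3.8333)·(3.8333) + (0.8333)·(0.8333) + (0.8333)·(0.8333) + (0.8333)·(0.8333)) / 5 = 36.8333/5 = 7.3667
  S = [[3.4667, -0.7333],
 [-0.7333, 7.3667]].

Step 3 — invert S. det(S) = 3.4667·7.3667 - (-0.7333)² = 25.
  S^{-1} = (1/det) · [[d, -b], [-b, a]] = [[0.2947, 0.0293],
 [0.0293, 0.1387]].

Step 4 — quadratic form (x̄ - mu_0)^T · S^{-1} · (x̄ - mu_0):
  S^{-1} · (x̄ - mu_0) = (-0.4173, -0.1547),
  (x̄ - mu_0)^T · [...] = (-1.3333)·(-0.4173) + (-0.8333)·(-0.1547) = 0.6853.

Step 5 — scale by n: T² = 6 · 0.6853 = 4.112.

T² ≈ 4.112


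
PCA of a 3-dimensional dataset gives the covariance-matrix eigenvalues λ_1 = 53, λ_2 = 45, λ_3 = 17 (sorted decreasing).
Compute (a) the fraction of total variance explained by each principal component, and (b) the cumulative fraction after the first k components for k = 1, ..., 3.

Step 1 — total variance = trace(Sigma) = Σ λ_i = 53 + 45 + 17 = 115.

Step 2 — fraction explained by component i = λ_i / Σ λ:
  PC1: 53/115 = 0.4609
  PC2: 45/115 = 0.3913
  PC3: 17/115 = 0.1478

Step 3 — cumulative fraction after k components = (λ_1 + ... + λ_k) / Σ λ:
  k = 1: 53/115 = 0.4609
  k = 2: (53 + 45)/115 = 98/115 = 0.8522
  k = 3: (53 + 45 + 17)/115 = 115/115 = 1

Summary (fraction, with percent):

explained: PC1 0.4609 (46.09%), PC2 0.3913 (39.13%), PC3 0.1478 (14.78%);  cumulative: 0.4609, 0.8522, 1


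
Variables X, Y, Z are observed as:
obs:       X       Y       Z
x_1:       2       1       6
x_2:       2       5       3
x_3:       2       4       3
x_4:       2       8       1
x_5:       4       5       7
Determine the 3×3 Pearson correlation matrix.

Step 1 — column means:
  mean(X) = (2 + 2 + 2 + 2 + 4) / 5 = 12/5 = 2.4
  mean(Y) = (1 + 5 + 4 + 8 + 5) / 5 = 23/5 = 4.6
  mean(Z) = (6 + 3 + 3 + 1 + 7) / 5 = 20/5 = 4

Step 2 — sample variances and covariances s[i,j] = (1/(n-1)) · Σ_k (x_{k,i} - mean_i) · (x_{k,j} - mean_j), with n-1 = 4:
  s[X,X] = ((-0.4)·(-0.4) + (-0.4)·(-0.4) + (-0.4)·(-0.4) + (-0.4)·(-0.4) + (1.6)·(1.6)) / 4 = 3.2/4 = 0.8
  s[X,Y] = ((-0.4)·(-3.6) + (-0.4)·(0.4) + (-0.4)·(-0.6) + (-0.4)·(3.4) + (1.6)·(0.4)) / 4 = 0.8/4 = 0.2
  s[X,Z] = ((-0.4)·(2) + (-0.4)·(-1) + (-0.4)·(-1) + (-0.4)·(-3) + (1.6)·(3)) / 4 = 6/4 = 1.5
  s[Y,Y] = ((-3.6)·(-3.6) + (0.4)·(0.4) + (-0.6)·(-0.6) + (3.4)·(3.4) + (0.4)·(0.4)) / 4 = 25.2/4 = 6.3
  s[Y,Z] = ((-3.6)·(2) + (0.4)·(-1) + (-0.6)·(-1) + (3.4)·(-3) + (0.4)·(3)) / 4 = -16/4 = -4
  s[Z,Z] = ((2)·(2) + (-1)·(-1) + (-1)·(-1) + (-3)·(-3) + (3)·(3)) / 4 = 24/4 = 6
  Sample standard deviations s_i = √(s[i,i]):
  s(X) = √(0.8) = 0.8944
  s(Y) = √(6.3) = 2.51
  s(Z) = √(6) = 2.4495

Step 3 — r_{ij} = s_{ij} / (s_i · s_j):
  r[X,X] = 1 (diagonal).
  r[X,Y] = 0.2 / (0.8944 · 2.51) = 0.2 / 2.245 = 0.0891
  r[X,Z] = 1.5 / (0.8944 · 2.4495) = 1.5 / 2.1909 = 0.6847
  r[Y,Y] = 1 (diagonal).
  r[Y,Z] = -4 / (2.51 · 2.4495) = -4 / 6.1482 = -0.6506
  r[Z,Z] = 1 (diagonal).

R is symmetric with unit diagonal. Assembling:

R = [[1, 0.0891, 0.6847],
 [0.0891, 1, -0.6506],
 [0.6847, -0.6506, 1]]


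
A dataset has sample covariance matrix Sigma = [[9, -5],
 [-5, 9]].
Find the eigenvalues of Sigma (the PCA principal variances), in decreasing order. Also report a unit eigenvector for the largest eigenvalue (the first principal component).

Step 1 — characteristic polynomial of 2×2 Sigma:
  det(Sigma - λI) = λ² - trace · λ + det = 0.
  trace = 9 + 9 = 18, det = 9·9 - (-5)² = 56.
Step 2 — discriminant:
  Δ = trace² - 4·det = 324 - 224 = 100.
Step 3 — eigenvalues:
  λ = (trace ± √Δ)/2 = (18 ± 10)/2,
  λ_1 = 14,  λ_2 = 4.

Step 4 — unit eigenvector for λ_1: solve (Sigma - λ_1 I)v = 0. First row:
  (9 - 14)·v_x + (-5)·v_y = 0, i.e. (-5)·v_x + (-5)·v_y = 0,
  so v ∝ (b, λ_1 - a) = (-5, 5); multiply by -1 so the first entry is positive: u = (5, -5).
  ||u|| = √((5)² + (-5)²) = √(50) ≈ 7.0711,
  v_1 = u/||u|| ≈ (0.7071, -0.7071) (||v_1|| = 1).

λ_1 = 14,  λ_2 = 4;  v_1 ≈ (0.7071, -0.7071)


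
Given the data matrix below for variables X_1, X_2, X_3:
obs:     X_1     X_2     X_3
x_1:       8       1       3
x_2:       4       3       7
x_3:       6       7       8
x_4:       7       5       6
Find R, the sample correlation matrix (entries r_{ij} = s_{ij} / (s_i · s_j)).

Step 1 — column means:
  mean(X_1) = (8 + 4 + 6 + 7) / 4 = 25/4 = 6.25
  mean(X_2) = (1 + 3 + 7 + 5) / 4 = 16/4 = 4
  mean(X_3) = (3 + 7 + 8 + 6) / 4 = 24/4 = 6

Step 2 — sample variances and covariances s[i,j] = (1/(n-1)) · Σ_k (x_{k,i} - mean_i) · (x_{k,j} - mean_j), with n-1 = 3:
  s[X_1,X_1] = ((1.75)·(1.75) + (-2.25)·(-2.25) + (-0.25)·(-0.25) + (0.75)·(0.75)) / 3 = 8.75/3 = 2.9167
  s[X_1,X_2] = ((1.75)·(-3) + (-2.25)·(-1) + (-0.25)·(3) + (0.75)·(1)) / 3 = -3/3 = -1
  s[X_1,X_3] = ((1.75)·(-3) + (-2.25)·(1) + (-0.25)·(2) + (0.75)·(0)) / 3 = -8/3 = -2.6667
  s[X_2,X_2] = ((-3)·(-3) + (-1)·(-1) + (3)·(3) + (1)·(1)) / 3 = 20/3 = 6.6667
  s[X_2,X_3] = ((-3)·(-3) + (-1)·(1) + (3)·(2) + (1)·(0)) / 3 = 14/3 = 4.6667
  s[X_3,X_3] = ((-3)·(-3) + (1)·(1) + (2)·(2) + (0)·(0)) / 3 = 14/3 = 4.6667
  Sample standard deviations s_i = √(s[i,i]):
  s(X_1) = √(2.9167) = 1.7078
  s(X_2) = √(6.6667) = 2.582
  s(X_3) = √(4.6667) = 2.1602

Step 3 — r_{ij} = s_{ij} / (s_i · s_j):
  r[X_1,X_1] = 1 (diagonal).
  r[X_1,X_2] = -1 / (1.7078 · 2.582) = -1 / 4.4096 = -0.2268
  r[X_1,X_3] = -2.6667 / (1.7078 · 2.1602) = -2.6667 / 3.6893 = -0.7228
  r[X_2,X_2] = 1 (diagonal).
  r[X_2,X_3] = 4.6667 / (2.582 · 2.1602) = 4.6667 / 5.5777 = 0.8367
  r[X_3,X_3] = 1 (diagonal).

R is symmetric with unit diagonal. Assembling:

R = [[1, -0.2268, -0.7228],
 [-0.2268, 1, 0.8367],
 [-0.7228, 0.8367, 1]]


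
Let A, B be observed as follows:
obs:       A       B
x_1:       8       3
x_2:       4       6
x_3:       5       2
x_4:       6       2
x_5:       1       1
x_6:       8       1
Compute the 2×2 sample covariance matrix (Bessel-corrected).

Step 1 — column means:
  mean(A) = (8 + 4 + 5 + 6 + 1 + 8) / 6 = 32/6 = 5.3333
  mean(B) = (3 + 6 + 2 + 2 + 1 + 1) / 6 = 15/6 = 2.5

Step 2 — sample covariance S[i,j] = (1/(n-1)) · Σ_k (x_{k,i} - mean_i) · (x_{k,j} - mean_j), with n-1 = 5.
  S[A,A] = ((2.6667)·(2.6667) + (-1.3333)·(-1.3333) + (-0.3333)·(-0.3333) + (0.6667)·(0.6667) + (-4.3333)·(-4.3333) + (2.6667)·(2.6667)) / 5 = 35.3333/5 = 7.0667
  S[A,B] = ((2.6667)·(0.5) + (-1.3333)·(3.5) + (-0.3333)·(-0.5) + (0.6667)·(-0.5) + (-4.3333)·(-1.5) + (2.6667)·(-1.5)) / 5 = -1/5 = -0.2
  S[B,B] = ((0.5)·(0.5) + (3.5)·(3.5) + (-0.5)·(-0.5) + (-0.5)·(-0.5) + (-1.5)·(-1.5) + (-1.5)·(-1.5)) / 5 = 17.5/5 = 3.5

S is symmetric (S[j,i] = S[i,j]). Assembling:

S = [[7.0667, -0.2],
 [-0.2, 3.5]]


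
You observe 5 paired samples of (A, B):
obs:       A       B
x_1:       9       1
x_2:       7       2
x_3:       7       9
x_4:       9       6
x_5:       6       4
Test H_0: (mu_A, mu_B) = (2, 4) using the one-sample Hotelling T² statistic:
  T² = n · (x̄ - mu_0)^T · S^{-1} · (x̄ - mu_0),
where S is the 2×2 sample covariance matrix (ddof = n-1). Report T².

Step 1 — sample mean vector:
  mean(A) = (9 + 7 + 7 + 9 + 6) / 5 = 38/5 = 7.6
  mean(B) = (1 + 2 + 9 + 6 + 4) / 5 = 22/5 = 4.4
  x̄ = (7.6, 4.4),  deviation x̄ - mu_0 = (7.6, 4.4) - (2, 4) = (5.6, 0.4).

Step 2 — sample covariance matrix, S[i,j] = (1/(n-1)) · Σ_k (x_{k,i} - mean_i) · (x_{k,j} - mean_j), divisor n-1 = 4:
  S[A,A] = ((1.4)·(1.4) + (-0.6)·(-0.6) + (-0.6)·(-0.6) + (1.4)·(1.4) + (-1.6)·(-1.6)) / 4 = 7.2/4 = 1.8
  S[A,B] = ((1.4)·(-3.4) + (-0.6)·(-2.4) + (-0.6)·(4.6) + (1.4)·(1.6) + (-1.6)·(-0.4)) / 4 = -3.2/4 = -0.8
  S[B,B] = ((-3.4)·(-3.4) + (-2.4)·(-2.4) + (4.6)·(4.6) + (1.6)·(1.6) + (-0.4)·(-0.4)) / 4 = 41.2/4 = 10.3
  S = [[1.8, -0.8],
 [-0.8, 10.3]].

Step 3 — invert S. det(S) = 1.8·10.3 - (-0.8)² = 17.9.
  S^{-1} = (1/det) · [[d, -b], [-b, a]] = [[0.5754, 0.0447],
 [0.0447, 0.1006]].

Step 4 — quadratic form (x̄ - mu_0)^T · S^{-1} · (x̄ - mu_0):
  S^{-1} · (x̄ - mu_0) = (3.2402, 0.2905),
  (x̄ - mu_0)^T · [...] = (5.6)·(3.2402) + (0.4)·(0.2905) = 18.2615.

Step 5 — scale by n: T² = 5 · 18.2615 = 91.3073.

T² ≈ 91.3073


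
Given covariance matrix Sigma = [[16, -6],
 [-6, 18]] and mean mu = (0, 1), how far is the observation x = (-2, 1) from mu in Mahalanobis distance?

Step 1 — centre the observation: (x - mu) = (-2, 0).

Step 2 — invert Sigma. det(Sigma) = 16·18 - (-6)² = 252.
  Sigma^{-1} = (1/det) · [[d, -b], [-b, a]] = [[0.0714, 0.0238],
 [0.0238, 0.0635]].

Step 3 — form the quadratic (x - mu)^T · Sigma^{-1} · (x - mu):
  Sigma^{-1} · (x - mu) = (-0.1429, -0.0476).
  (x - mu)^T · [Sigma^{-1} · (x - mu)] = (-2)·(-0.1429) + (0)·(-0.0476) = 0.2857.

Step 4 — take square root: d = √(0.2857) ≈ 0.5345.

d(x, mu) = √(0.2857) ≈ 0.5345


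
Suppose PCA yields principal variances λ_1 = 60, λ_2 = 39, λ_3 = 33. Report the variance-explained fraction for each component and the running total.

Step 1 — total variance = trace(Sigma) = Σ λ_i = 60 + 39 + 33 = 132.

Step 2 — fraction explained by component i = λ_i / Σ λ:
  PC1: 60/132 = 0.4545
  PC2: 39/132 = 0.2955
  PC3: 33/132 = 0.25

Step 3 — cumulative fraction after k components = (λ_1 + ... + λ_k) / Σ λ:
  k = 1: 60/132 = 0.4545
  k = 2: (60 + 39)/132 = 99/132 = 0.75
  k = 3: (60 + 39 + 33)/132 = 132/132 = 1

Summary (fraction, with percent):

explained: PC1 0.4545 (45.45%), PC2 0.2955 (29.55%), PC3 0.25 (25%);  cumulative: 0.4545, 0.75, 1


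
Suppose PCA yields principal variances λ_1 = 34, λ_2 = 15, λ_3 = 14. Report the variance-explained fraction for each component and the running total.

Step 1 — total variance = trace(Sigma) = Σ λ_i = 34 + 15 + 14 = 63.

Step 2 — fraction explained by component i = λ_i / Σ λ:
  PC1: 34/63 = 0.5397
  PC2: 15/63 = 0.2381
  PC3: 14/63 = 0.2222

Step 3 — cumulative fraction after k components = (λ_1 + ... + λ_k) / Σ λ:
  k = 1: 34/63 = 0.5397
  k = 2: (34 + 15)/63 = 49/63 = 0.7778
  k = 3: (34 + 15 + 14)/63 = 63/63 = 1

Summary (fraction, with percent):

explained: PC1 0.5397 (53.97%), PC2 0.2381 (23.81%), PC3 0.2222 (22.22%);  cumulative: 0.5397, 0.7778, 1


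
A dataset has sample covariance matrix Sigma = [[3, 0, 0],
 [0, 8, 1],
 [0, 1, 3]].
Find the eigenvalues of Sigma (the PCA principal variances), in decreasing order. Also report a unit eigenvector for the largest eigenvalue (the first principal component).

Step 1 — characteristic polynomial p(λ) = det(λI - Sigma) = λ³ - tr·λ² + c_1·λ - det, where tr = trace, c_1 = sum of the principal 2×2 minors, det = det(Sigma):
  tr = 3 + 8 + 3 = 14,
  c_1 = (3·8 - (0)²) + (3·3 - (0)²) + (8·3 - (1)²) = 24 + 9 + 23 = 56,
  det = 3·(8·3 - (1)²) - (0)·((0)·3 - (1)·(0)) + (0)·((0)·(1) - 8·(0)) = 3·(23) - (0)·(0) + (0)·(0) = 69.
  So p(λ) = λ³ - 14λ² + 56λ - 69.
Step 2 — look for an integer root (rational root theorem: any rational root is an integer divisor of 69). Testing λ = 3:
  p(3) = 27 - 126 + 168 - 69 = 0  ✓
  Dividing out (λ - 3): p(λ) = (λ - 3)(λ² - 11λ + 23).
Step 3 — remaining eigenvalues from the quadratic λ² - 11λ + 23 = 0:
  Δ = 11² - 4·23 = 121 - 92 = 29,  λ = (11 ± √29)/2 = (11 ± 5.3852)/2 ≈ 8.1926 or 2.8074.
  Sorted: λ_1 = 8.1926,  λ_2 = 3,  λ_3 = 2.8074  (check: sum = 14 = tr ✓).

Step 4 — unit eigenvector for λ_1 ≈ 8.1926: v spans the null space of (Sigma - λ_1 I), whose rows are
  r_1 = (-5.1926, 0, 0),  r_2 = (0, -0.1926, 1),  r_3 = (0, 1, -5.1926).
  v is orthogonal to every row, so take v ∝ r_1 × r_2 = ((0)·(1) - (0)·(-0.1926), (0)·(0) - (-5.1926)·(1), (-5.1926)·(-0.1926) - (0)·(0)) ≈ (0, 5.1926, 1).
  Let u = (0, 5.1926, 1).
  ||u|| = √((0)² + (5.1926)² + (1)²) = √(27.9629) ≈ 5.288,  v_1 = u/||u|| ≈ (0, 0.982, 0.1891) (||v_1|| = 1).

λ_1 = 8.1926,  λ_2 = 3,  λ_3 = 2.8074;  v_1 ≈ (0, 0.982, 0.1891)


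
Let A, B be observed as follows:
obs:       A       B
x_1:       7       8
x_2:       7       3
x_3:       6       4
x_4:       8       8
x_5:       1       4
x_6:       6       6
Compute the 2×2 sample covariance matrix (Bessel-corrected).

Step 1 — column means:
  mean(A) = (7 + 7 + 6 + 8 + 1 + 6) / 6 = 35/6 = 5.8333
  mean(B) = (8 + 3 + 4 + 8 + 4 + 6) / 6 = 33/6 = 5.5

Step 2 — sample covariance S[i,j] = (1/(n-1)) · Σ_k (x_{k,i} - mean_i) · (x_{k,j} - mean_j), with n-1 = 5.
  S[A,A] = ((1.1667)·(1.1667) + (1.1667)·(1.1667) + (0.1667)·(0.1667) + (2.1667)·(2.1667) + (-4.8333)·(-4.8333) + (0.1667)·(0.1667)) / 5 = 30.8333/5 = 6.1667
  S[A,B] = ((1.1667)·(2.5) + (1.1667)·(-2.5) + (0.1667)·(-1.5) + (2.1667)·(2.5) + (-4.8333)·(-1.5) + (0.1667)·(0.5)) / 5 = 12.5/5 = 2.5
  S[B,B] = ((2.5)·(2.5) + (-2.5)·(-2.5) + (-1.5)·(-1.5) + (2.5)·(2.5) + (-1.5)·(-1.5) + (0.5)·(0.5)) / 5 = 23.5/5 = 4.7

S is symmetric (S[j,i] = S[i,j]). Assembling:

S = [[6.1667, 2.5],
 [2.5, 4.7]]
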